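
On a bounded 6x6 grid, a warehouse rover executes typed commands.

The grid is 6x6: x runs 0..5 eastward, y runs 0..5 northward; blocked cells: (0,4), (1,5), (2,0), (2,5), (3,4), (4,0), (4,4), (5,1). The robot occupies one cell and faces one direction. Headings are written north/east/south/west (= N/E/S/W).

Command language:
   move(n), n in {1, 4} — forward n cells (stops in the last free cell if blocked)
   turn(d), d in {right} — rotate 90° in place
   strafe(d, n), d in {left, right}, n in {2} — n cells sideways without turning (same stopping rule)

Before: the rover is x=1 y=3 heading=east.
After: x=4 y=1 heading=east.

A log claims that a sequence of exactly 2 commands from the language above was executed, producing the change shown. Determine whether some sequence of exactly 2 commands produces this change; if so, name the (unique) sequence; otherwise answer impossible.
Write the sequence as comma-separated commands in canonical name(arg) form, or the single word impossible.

key: move(4) is stopped early by the blocked cell at (5,1)
t0: x=1 y=3 heading=east
step 1 (strafe(right, 2)): x=1 y=1 heading=east
step 2 (move(4)): x=4 y=1 heading=east
all 25 alternatives checked — unique.

strafe(right, 2), move(4)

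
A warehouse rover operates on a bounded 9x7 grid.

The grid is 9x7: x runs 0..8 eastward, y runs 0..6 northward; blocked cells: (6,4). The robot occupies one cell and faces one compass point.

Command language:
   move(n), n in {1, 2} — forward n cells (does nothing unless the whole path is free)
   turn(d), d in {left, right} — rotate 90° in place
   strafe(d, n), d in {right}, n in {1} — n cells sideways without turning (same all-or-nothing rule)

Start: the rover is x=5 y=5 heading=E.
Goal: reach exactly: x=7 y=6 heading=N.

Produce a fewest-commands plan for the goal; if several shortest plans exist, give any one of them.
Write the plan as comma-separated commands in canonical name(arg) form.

start: x=5 y=5 heading=E
[1] after move(2): x=7 y=5 heading=E
[2] after turn(left): x=7 y=5 heading=N
[3] after move(1): x=7 y=6 heading=N
minimal: 3 command(s), checked below 3.

move(2), turn(left), move(1)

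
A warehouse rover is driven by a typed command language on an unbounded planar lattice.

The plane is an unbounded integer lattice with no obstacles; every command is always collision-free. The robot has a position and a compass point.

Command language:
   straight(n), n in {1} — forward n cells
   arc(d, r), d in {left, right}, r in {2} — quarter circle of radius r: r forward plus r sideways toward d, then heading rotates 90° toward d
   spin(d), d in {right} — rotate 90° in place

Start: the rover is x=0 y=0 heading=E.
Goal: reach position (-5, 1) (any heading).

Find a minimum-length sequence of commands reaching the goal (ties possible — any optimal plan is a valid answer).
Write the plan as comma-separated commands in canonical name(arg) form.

begin: x=0 y=0 heading=E
[1] after spin(right): x=0 y=0 heading=S
[2] after arc(right, 2): x=-2 y=-2 heading=W
[3] after straight(1): x=-3 y=-2 heading=W
[4] after arc(right, 2): x=-5 y=0 heading=N
[5] after straight(1): x=-5 y=1 heading=N
no 4-step plan works, so 5 is optimal.

spin(right), arc(right, 2), straight(1), arc(right, 2), straight(1)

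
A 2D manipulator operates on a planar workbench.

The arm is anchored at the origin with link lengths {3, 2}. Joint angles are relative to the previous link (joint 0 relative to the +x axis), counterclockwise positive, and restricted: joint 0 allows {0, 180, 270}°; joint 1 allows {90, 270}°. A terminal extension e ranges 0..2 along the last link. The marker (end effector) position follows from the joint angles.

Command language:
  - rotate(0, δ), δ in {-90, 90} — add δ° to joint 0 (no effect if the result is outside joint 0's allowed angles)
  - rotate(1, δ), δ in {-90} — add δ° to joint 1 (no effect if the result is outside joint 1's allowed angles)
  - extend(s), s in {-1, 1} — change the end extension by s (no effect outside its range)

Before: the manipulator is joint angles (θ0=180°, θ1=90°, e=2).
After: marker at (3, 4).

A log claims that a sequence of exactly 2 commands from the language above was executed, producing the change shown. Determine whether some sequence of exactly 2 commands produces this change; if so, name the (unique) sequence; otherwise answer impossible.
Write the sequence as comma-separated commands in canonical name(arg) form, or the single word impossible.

rotate(0, 90), rotate(0, 90)

t0: joint angles (θ0=180°, θ1=90°, e=2)
1. rotate(0, 90) → joint angles (θ0=270°, θ1=90°, e=2)
2. rotate(0, 90) → joint angles (θ0=0°, θ1=90°, e=2)
no rival 2-sequence matches.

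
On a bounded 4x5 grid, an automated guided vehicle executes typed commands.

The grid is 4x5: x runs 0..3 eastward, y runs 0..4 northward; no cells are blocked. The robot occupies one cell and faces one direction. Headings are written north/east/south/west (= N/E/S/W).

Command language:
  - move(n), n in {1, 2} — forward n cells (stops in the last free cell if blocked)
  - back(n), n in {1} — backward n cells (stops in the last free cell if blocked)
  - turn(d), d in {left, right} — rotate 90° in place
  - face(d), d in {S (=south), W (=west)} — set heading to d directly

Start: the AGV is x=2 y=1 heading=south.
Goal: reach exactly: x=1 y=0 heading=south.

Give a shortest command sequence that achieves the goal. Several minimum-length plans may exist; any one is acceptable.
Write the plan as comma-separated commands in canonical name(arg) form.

move(2), turn(right), move(1), face(S)

start: x=2 y=1 heading=south
1. move(2) → x=2 y=0 heading=south
2. turn(right) → x=2 y=0 heading=west
3. move(1) → x=1 y=0 heading=west
4. face(S) → x=1 y=0 heading=south
shorter routes all fall short; 4 is best.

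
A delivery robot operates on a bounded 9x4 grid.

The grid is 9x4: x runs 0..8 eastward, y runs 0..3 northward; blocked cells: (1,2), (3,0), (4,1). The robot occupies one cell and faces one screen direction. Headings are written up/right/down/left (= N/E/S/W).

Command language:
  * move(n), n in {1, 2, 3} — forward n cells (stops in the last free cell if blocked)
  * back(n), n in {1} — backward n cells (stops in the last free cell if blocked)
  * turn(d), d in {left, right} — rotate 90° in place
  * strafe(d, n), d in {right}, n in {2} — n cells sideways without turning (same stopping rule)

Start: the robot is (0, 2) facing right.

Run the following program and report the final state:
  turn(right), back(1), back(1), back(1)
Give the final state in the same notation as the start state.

(0, 3) facing down

t0: (0, 2) facing right
1. turn(right) → (0, 2) facing down
2. back(1) → (0, 3) facing down
3. back(1) → (0, 3) facing down
4. back(1) → (0, 3) facing down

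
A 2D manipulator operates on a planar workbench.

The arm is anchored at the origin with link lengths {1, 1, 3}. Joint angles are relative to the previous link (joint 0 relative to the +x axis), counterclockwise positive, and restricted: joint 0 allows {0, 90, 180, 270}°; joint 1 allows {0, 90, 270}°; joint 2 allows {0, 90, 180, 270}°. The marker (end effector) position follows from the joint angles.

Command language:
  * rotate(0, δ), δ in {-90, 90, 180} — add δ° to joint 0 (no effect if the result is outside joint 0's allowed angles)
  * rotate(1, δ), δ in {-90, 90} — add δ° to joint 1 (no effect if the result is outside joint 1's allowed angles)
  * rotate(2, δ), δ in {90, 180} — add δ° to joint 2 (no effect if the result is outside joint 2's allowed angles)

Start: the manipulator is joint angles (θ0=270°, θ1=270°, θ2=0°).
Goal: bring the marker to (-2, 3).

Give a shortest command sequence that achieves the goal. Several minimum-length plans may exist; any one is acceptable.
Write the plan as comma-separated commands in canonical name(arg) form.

rotate(2, 90), rotate(1, 90), rotate(0, -90), rotate(2, 180)

initial: joint angles (θ0=270°, θ1=270°, θ2=0°)
[1] after rotate(2, 90): joint angles (θ0=270°, θ1=270°, θ2=90°)
[2] after rotate(1, 90): joint angles (θ0=270°, θ1=0°, θ2=90°)
[3] after rotate(0, -90): joint angles (θ0=180°, θ1=0°, θ2=90°)
[4] after rotate(2, 180): joint angles (θ0=180°, θ1=0°, θ2=270°)
shorter routes all fall short; 4 is best.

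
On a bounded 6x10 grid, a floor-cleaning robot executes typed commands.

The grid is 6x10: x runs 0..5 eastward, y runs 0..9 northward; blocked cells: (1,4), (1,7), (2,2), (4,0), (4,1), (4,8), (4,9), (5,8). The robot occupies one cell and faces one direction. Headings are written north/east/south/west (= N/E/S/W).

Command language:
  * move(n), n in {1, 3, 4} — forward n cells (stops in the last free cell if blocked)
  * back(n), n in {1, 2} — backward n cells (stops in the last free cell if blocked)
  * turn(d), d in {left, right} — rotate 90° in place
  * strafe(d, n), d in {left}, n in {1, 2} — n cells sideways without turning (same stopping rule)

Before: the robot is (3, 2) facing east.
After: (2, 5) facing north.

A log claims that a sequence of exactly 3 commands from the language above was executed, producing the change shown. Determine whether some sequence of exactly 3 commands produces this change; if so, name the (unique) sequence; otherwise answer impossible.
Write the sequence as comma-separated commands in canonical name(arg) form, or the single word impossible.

key: cell and facing (now N) both changed — the 3 commands mix motion and turning
start: (3, 2) facing east
[1] after turn(left): (3, 2) facing north
[2] after move(3): (3, 5) facing north
[3] after strafe(left, 1): (2, 5) facing north
uniquely the one of 729 3-step routes that fits.

turn(left), move(3), strafe(left, 1)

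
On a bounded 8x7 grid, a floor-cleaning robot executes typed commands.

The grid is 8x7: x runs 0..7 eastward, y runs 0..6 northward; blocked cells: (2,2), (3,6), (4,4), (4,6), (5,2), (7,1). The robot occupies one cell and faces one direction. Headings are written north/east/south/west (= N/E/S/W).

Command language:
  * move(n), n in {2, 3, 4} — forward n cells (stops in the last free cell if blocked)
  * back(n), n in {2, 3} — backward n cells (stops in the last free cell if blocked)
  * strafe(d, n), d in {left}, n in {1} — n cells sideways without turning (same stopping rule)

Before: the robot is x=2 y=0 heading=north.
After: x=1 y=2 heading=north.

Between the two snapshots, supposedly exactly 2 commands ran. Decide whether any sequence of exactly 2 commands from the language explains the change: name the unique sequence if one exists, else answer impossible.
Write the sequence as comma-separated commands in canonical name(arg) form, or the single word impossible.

strafe(left, 1), move(2)

key: heading stays N — no command in the sequence turns
begin: x=2 y=0 heading=north
1. strafe(left, 1) → x=1 y=0 heading=north
2. move(2) → x=1 y=2 heading=north
no other 2-command option fits: unique.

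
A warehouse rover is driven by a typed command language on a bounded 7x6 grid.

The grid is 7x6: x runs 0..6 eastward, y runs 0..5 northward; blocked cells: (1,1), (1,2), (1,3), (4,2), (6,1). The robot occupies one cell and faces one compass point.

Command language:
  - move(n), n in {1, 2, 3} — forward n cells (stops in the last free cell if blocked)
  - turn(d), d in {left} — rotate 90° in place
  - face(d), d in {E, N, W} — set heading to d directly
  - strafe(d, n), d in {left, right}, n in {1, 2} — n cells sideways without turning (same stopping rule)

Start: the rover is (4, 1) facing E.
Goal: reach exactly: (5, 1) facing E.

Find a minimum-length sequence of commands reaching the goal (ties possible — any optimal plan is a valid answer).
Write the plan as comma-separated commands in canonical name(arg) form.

move(3)

initial: (4, 1) facing E
[1] after move(3): (5, 1) facing E
no 0-step plan works, so 1 is optimal.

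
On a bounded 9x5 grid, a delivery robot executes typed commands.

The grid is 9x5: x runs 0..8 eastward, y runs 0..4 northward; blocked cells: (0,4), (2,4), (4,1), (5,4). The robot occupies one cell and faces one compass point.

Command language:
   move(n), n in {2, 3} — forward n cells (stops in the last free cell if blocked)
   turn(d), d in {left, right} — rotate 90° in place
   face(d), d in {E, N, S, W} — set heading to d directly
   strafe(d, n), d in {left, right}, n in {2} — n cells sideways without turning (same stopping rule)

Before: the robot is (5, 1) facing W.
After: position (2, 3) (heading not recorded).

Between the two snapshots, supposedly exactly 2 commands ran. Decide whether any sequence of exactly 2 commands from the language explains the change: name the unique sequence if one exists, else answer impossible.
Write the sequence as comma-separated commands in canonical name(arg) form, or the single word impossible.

strafe(right, 2), move(3)

key: running move(3) before strafe(right, 2) would end elsewhere — order is forced
from: (5, 1) facing W
step 1 (strafe(right, 2)): (5, 3) facing W
step 2 (move(3)): (2, 3) facing W
uniquely the one of 100 2-step routes that fits.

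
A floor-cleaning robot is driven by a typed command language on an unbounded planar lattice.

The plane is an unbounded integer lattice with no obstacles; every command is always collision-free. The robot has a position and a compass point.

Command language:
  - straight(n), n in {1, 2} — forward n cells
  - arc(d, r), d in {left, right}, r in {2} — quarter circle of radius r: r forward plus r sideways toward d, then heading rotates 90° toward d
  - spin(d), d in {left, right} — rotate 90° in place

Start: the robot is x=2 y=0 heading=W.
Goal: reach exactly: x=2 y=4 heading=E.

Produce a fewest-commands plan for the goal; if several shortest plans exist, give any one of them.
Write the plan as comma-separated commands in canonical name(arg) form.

start: x=2 y=0 heading=W
[1] after arc(right, 2): x=0 y=2 heading=N
[2] after arc(right, 2): x=2 y=4 heading=E
shorter routes all fall short; 2 is best.

arc(right, 2), arc(right, 2)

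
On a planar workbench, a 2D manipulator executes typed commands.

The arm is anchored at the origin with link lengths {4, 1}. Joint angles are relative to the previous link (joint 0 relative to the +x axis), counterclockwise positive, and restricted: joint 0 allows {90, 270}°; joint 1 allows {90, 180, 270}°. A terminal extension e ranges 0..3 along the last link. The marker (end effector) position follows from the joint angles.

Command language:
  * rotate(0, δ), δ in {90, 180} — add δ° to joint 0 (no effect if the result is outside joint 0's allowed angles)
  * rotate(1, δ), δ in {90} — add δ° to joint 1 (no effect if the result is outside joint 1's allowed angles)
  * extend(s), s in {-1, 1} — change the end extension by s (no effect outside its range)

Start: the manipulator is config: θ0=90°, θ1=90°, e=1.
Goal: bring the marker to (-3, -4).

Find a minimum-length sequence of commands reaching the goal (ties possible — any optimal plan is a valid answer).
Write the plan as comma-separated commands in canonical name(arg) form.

extend(1), rotate(1, 90), rotate(1, 90), rotate(0, 180)

start: config: θ0=90°, θ1=90°, e=1
1. extend(1) → config: θ0=90°, θ1=90°, e=2
2. rotate(1, 90) → config: θ0=90°, θ1=180°, e=2
3. rotate(1, 90) → config: θ0=90°, θ1=270°, e=2
4. rotate(0, 180) → config: θ0=270°, θ1=270°, e=2
no 3-step plan works, so 4 is optimal.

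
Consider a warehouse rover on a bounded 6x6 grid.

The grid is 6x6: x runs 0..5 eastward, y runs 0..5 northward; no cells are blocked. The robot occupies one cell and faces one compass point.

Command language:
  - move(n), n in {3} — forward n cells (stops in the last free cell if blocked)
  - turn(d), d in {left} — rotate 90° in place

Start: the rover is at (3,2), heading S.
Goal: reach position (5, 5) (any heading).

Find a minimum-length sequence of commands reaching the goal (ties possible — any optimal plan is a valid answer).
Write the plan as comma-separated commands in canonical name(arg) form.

start: at (3,2), heading S
t=1 turn(left) ⇒ at (3,2), heading E
t=2 move(3) ⇒ at (5,2), heading E
t=3 turn(left) ⇒ at (5,2), heading N
t=4 move(3) ⇒ at (5,5), heading N
no 3-step plan works, so 4 is optimal.

turn(left), move(3), turn(left), move(3)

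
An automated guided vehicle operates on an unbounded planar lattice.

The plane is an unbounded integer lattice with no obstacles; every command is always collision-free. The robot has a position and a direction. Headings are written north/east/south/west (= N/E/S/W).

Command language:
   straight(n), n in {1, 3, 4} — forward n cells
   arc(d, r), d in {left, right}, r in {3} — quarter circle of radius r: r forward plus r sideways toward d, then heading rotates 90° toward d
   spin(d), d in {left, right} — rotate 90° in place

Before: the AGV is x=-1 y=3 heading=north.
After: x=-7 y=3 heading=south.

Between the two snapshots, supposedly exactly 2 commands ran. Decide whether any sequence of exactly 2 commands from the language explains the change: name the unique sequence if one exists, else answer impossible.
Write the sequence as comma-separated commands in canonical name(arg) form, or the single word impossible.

arc(left, 3), arc(left, 3)

key: cell and facing (now S) both changed — the 2 commands mix motion and turning
from: x=-1 y=3 heading=north
t=1 arc(left, 3) ⇒ x=-4 y=6 heading=west
t=2 arc(left, 3) ⇒ x=-7 y=3 heading=south
all 49 alternatives checked — unique.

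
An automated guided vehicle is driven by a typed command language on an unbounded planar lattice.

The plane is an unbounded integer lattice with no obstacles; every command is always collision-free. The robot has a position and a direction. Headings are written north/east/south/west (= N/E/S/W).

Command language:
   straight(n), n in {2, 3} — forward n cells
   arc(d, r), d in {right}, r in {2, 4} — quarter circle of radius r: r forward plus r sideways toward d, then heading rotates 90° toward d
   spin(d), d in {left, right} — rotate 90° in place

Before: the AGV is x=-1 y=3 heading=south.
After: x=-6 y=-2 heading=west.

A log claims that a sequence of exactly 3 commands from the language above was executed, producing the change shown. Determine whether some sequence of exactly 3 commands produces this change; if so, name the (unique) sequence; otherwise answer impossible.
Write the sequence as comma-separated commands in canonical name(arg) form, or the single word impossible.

key: position moved to (-6,-2) AND the heading swung to W — translation plus rotation needed
t0: x=-1 y=3 heading=south
step 1 (straight(3)): x=-1 y=0 heading=south
step 2 (arc(right, 2)): x=-3 y=-2 heading=west
step 3 (straight(3)): x=-6 y=-2 heading=west
uniquely the one of 216 3-step routes that fits.

straight(3), arc(right, 2), straight(3)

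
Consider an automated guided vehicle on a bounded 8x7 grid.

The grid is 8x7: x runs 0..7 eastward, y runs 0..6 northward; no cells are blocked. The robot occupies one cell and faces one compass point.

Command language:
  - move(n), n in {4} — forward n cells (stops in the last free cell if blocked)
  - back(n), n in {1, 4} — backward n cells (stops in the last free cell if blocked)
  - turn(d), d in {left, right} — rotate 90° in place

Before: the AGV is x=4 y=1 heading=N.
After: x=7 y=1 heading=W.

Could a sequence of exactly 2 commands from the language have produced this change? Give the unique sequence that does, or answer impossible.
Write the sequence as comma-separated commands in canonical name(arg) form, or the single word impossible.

turn(left), back(4)

key: cell and facing (now W) both changed — the 2 commands mix motion and turning
begin: x=4 y=1 heading=N
t=1 turn(left) ⇒ x=4 y=1 heading=W
t=2 back(4) ⇒ x=7 y=1 heading=W
uniquely the one of 25 2-step routes that fits.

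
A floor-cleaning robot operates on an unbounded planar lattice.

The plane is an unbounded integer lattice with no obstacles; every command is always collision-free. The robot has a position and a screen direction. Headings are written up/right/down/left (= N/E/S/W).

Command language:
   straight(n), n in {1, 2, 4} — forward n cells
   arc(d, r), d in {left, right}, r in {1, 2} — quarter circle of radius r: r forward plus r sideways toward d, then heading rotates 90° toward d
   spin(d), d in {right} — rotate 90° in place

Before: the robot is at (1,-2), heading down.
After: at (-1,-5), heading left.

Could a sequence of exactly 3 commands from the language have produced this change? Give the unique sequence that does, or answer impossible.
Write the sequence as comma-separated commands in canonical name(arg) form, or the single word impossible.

straight(2), arc(right, 1), straight(1)

key: running straight(1) before straight(2) would end elsewhere — order is forced
from: at (1,-2), heading down
step 1 (straight(2)): at (1,-4), heading down
step 2 (arc(right, 1)): at (0,-5), heading left
step 3 (straight(1)): at (-1,-5), heading left
all 512 alternatives checked — unique.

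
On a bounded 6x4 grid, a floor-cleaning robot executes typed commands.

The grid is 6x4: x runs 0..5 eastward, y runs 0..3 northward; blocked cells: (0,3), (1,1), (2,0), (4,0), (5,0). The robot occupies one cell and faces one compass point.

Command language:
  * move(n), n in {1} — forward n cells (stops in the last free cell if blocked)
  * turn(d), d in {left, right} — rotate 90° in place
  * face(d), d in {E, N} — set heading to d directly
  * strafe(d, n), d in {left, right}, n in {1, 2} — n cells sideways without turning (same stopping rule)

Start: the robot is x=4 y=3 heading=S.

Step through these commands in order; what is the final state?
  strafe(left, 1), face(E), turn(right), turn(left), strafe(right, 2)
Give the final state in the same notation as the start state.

initial: x=4 y=3 heading=S
[1] after strafe(left, 1): x=5 y=3 heading=S
[2] after face(E): x=5 y=3 heading=E
[3] after turn(right): x=5 y=3 heading=S
[4] after turn(left): x=5 y=3 heading=E
[5] after strafe(right, 2): x=5 y=1 heading=E

x=5 y=1 heading=E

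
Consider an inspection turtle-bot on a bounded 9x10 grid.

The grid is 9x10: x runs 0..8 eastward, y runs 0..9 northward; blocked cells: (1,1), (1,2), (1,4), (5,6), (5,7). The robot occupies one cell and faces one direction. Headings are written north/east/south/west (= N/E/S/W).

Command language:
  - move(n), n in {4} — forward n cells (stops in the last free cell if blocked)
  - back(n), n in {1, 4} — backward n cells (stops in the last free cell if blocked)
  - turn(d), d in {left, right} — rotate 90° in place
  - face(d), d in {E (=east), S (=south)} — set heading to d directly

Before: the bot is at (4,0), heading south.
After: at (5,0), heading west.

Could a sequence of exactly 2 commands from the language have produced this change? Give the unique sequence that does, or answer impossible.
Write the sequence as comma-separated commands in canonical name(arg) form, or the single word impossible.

key: order matters: swapping turn(right) and back(1) lands elsewhere
start: at (4,0), heading south
step 1 (turn(right)): at (4,0), heading west
step 2 (back(1)): at (5,0), heading west
no other 2-command option fits: unique.

turn(right), back(1)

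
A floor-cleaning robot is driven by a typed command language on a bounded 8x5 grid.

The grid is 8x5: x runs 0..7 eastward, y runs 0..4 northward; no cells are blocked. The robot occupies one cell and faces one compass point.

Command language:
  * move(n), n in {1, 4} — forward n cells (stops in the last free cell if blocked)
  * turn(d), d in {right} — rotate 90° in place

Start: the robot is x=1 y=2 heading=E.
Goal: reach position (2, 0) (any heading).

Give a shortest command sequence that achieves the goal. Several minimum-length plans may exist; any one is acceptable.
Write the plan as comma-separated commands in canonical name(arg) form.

move(1), turn(right), move(4)

begin: x=1 y=2 heading=E
step 1 (move(1)): x=2 y=2 heading=E
step 2 (turn(right)): x=2 y=2 heading=S
step 3 (move(4)): x=2 y=0 heading=S
shorter routes all fall short; 3 is best.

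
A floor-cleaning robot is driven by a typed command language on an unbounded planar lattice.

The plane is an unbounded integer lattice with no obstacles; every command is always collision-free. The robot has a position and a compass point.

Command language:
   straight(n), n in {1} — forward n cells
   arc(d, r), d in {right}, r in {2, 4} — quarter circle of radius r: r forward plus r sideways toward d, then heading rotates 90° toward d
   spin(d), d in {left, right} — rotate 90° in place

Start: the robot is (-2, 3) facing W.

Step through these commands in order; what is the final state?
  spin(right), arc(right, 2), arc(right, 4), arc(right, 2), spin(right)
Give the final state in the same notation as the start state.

(2, -1) facing N

t0: (-2, 3) facing W
1. spin(right) → (-2, 3) facing N
2. arc(right, 2) → (0, 5) facing E
3. arc(right, 4) → (4, 1) facing S
4. arc(right, 2) → (2, -1) facing W
5. spin(right) → (2, -1) facing N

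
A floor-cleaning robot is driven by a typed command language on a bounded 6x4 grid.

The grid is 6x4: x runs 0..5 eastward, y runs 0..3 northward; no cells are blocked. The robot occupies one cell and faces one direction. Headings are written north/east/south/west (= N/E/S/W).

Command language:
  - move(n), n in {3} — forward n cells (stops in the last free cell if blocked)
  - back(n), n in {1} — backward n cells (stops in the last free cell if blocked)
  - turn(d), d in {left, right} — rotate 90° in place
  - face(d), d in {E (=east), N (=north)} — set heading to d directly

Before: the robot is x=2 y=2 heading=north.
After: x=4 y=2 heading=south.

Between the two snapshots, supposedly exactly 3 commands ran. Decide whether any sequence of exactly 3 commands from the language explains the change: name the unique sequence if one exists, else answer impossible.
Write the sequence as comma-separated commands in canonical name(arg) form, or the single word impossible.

no 3-step route produces this change.

impossible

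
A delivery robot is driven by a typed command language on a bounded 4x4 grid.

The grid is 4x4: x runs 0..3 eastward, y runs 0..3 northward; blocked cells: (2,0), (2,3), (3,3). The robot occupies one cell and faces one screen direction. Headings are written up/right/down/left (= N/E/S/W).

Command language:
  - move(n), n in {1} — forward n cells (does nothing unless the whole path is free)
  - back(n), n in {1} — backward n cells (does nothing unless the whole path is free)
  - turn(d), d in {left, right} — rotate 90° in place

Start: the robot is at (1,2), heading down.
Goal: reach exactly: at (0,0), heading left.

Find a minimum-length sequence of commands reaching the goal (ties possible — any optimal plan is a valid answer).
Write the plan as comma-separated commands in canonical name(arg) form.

move(1), move(1), turn(right), move(1)

begin: at (1,2), heading down
1. move(1) → at (1,1), heading down
2. move(1) → at (1,0), heading down
3. turn(right) → at (1,0), heading left
4. move(1) → at (0,0), heading left
no 3-step plan works, so 4 is optimal.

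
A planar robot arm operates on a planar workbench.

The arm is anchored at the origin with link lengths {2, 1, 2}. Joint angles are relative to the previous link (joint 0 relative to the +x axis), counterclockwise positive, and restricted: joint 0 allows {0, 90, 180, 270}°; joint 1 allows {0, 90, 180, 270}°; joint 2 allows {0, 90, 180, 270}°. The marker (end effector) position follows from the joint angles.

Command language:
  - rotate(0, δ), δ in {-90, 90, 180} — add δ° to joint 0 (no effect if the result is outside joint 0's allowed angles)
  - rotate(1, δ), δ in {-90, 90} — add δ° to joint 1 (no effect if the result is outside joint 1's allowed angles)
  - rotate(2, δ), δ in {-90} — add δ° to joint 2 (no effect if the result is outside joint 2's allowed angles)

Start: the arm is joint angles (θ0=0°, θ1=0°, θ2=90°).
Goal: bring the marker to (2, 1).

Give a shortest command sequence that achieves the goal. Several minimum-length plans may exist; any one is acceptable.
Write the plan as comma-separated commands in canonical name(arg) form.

from: joint angles (θ0=0°, θ1=0°, θ2=90°)
[1] after rotate(0, 90): joint angles (θ0=90°, θ1=0°, θ2=90°)
[2] after rotate(1, -90): joint angles (θ0=90°, θ1=270°, θ2=90°)
[3] after rotate(1, -90): joint angles (θ0=90°, θ1=180°, θ2=90°)
nothing shorter than 3 reaches the goal.

rotate(0, 90), rotate(1, -90), rotate(1, -90)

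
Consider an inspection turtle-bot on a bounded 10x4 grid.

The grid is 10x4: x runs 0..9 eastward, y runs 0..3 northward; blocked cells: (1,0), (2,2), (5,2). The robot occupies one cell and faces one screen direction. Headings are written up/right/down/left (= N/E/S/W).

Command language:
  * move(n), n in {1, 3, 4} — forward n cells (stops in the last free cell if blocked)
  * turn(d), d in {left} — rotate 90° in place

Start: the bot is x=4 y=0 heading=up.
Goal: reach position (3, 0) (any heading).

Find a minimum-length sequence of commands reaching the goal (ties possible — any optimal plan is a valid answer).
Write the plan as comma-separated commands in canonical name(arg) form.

begin: x=4 y=0 heading=up
step 1 (turn(left)): x=4 y=0 heading=left
step 2 (move(1)): x=3 y=0 heading=left
nothing shorter than 2 reaches the goal.

turn(left), move(1)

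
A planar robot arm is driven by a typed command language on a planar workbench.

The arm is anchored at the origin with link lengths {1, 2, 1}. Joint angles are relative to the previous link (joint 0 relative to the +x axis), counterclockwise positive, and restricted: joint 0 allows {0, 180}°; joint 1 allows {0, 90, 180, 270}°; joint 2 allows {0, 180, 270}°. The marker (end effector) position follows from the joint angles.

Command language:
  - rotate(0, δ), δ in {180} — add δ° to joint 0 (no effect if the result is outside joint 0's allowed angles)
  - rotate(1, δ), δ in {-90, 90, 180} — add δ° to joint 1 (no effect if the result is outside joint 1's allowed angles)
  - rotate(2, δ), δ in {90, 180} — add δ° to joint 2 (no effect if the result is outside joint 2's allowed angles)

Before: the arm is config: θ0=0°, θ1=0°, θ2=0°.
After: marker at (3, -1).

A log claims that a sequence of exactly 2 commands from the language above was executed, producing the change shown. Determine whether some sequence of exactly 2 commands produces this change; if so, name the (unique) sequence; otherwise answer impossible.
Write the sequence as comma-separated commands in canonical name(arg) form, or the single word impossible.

key: running rotate(2, 90) before rotate(2, 180) would end elsewhere — order is forced
from: config: θ0=0°, θ1=0°, θ2=0°
t=1 rotate(2, 180) ⇒ config: θ0=0°, θ1=0°, θ2=180°
t=2 rotate(2, 90) ⇒ config: θ0=0°, θ1=0°, θ2=270°
no other 2-command option fits: unique.

rotate(2, 180), rotate(2, 90)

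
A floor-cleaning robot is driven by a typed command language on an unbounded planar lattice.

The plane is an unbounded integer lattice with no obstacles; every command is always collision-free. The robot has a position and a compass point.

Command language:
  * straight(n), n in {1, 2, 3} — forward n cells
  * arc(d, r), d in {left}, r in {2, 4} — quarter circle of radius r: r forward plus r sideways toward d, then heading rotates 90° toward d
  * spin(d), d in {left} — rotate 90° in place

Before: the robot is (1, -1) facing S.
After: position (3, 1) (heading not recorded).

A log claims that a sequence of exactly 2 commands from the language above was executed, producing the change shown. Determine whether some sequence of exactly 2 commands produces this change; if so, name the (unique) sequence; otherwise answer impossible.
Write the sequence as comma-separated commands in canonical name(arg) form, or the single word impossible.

key: order matters: swapping spin(left) and arc(left, 2) lands elsewhere
start: (1, -1) facing S
step 1 (spin(left)): (1, -1) facing E
step 2 (arc(left, 2)): (3, 1) facing N
no other 2-command option fits: unique.

spin(left), arc(left, 2)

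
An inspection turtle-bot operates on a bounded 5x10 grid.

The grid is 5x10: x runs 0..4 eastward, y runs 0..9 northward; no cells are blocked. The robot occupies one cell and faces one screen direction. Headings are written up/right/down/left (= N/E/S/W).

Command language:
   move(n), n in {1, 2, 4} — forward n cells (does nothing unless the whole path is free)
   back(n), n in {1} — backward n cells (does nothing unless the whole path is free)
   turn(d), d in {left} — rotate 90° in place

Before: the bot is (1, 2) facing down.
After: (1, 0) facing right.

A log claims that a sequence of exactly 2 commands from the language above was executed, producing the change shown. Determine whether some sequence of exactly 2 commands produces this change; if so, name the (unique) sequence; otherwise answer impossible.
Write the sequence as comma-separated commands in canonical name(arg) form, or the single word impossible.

key: position moved to (1,0) AND the heading swung to E — translation plus rotation needed
start: (1, 2) facing down
t=1 move(2) ⇒ (1, 0) facing down
t=2 turn(left) ⇒ (1, 0) facing right
no rival 2-sequence matches.

move(2), turn(left)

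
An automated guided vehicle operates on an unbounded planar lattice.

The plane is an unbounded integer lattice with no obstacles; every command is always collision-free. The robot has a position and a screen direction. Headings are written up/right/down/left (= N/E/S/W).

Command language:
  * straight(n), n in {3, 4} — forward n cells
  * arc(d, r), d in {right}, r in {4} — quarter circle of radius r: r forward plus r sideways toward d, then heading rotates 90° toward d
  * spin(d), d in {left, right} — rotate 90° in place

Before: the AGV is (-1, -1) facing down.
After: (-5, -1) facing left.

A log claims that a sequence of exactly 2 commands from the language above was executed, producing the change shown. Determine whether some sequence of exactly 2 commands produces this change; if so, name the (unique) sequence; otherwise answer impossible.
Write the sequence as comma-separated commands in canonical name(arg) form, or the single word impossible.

key: order matters: swapping spin(right) and straight(4) lands elsewhere
begin: (-1, -1) facing down
t=1 spin(right) ⇒ (-1, -1) facing left
t=2 straight(4) ⇒ (-5, -1) facing left
no other 2-command option fits: unique.

spin(right), straight(4)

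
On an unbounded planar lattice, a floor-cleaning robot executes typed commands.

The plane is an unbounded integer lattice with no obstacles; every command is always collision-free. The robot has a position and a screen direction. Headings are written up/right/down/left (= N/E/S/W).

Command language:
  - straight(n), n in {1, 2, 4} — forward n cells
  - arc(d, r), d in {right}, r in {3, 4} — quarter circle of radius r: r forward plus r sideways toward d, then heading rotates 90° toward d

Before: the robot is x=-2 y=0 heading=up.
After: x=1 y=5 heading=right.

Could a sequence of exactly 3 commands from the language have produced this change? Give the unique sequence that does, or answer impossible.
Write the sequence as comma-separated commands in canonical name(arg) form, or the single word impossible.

key: position moved to (1,5) AND the heading swung to E — translation plus rotation needed
t0: x=-2 y=0 heading=up
step 1 (straight(1)): x=-2 y=1 heading=up
step 2 (straight(1)): x=-2 y=2 heading=up
step 3 (arc(right, 3)): x=1 y=5 heading=right
no other 3-command option fits: unique.

straight(1), straight(1), arc(right, 3)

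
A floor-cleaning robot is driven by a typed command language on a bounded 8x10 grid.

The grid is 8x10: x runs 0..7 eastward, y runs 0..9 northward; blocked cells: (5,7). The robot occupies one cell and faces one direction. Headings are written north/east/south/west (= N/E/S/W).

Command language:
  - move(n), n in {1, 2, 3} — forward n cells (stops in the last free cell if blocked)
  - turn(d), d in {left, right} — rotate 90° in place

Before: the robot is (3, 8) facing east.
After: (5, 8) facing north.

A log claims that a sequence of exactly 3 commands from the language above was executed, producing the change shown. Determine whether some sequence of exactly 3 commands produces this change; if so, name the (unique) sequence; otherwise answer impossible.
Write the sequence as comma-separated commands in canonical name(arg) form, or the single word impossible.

key: order matters: swapping move(1) and turn(left) lands elsewhere
initial: (3, 8) facing east
t=1 move(1) ⇒ (4, 8) facing east
t=2 move(1) ⇒ (5, 8) facing east
t=3 turn(left) ⇒ (5, 8) facing north
uniquely the one of 125 3-step routes that fits.

move(1), move(1), turn(left)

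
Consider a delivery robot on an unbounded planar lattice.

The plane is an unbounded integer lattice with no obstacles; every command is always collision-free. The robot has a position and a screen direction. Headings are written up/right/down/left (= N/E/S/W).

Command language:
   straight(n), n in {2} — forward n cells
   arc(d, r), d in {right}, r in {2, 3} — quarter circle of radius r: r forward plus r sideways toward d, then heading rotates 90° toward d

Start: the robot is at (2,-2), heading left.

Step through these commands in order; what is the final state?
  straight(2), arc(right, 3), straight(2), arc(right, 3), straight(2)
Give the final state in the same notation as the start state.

from: at (2,-2), heading left
[1] after straight(2): at (0,-2), heading left
[2] after arc(right, 3): at (-3,1), heading up
[3] after straight(2): at (-3,3), heading up
[4] after arc(right, 3): at (0,6), heading right
[5] after straight(2): at (2,6), heading right

at (2,6), heading right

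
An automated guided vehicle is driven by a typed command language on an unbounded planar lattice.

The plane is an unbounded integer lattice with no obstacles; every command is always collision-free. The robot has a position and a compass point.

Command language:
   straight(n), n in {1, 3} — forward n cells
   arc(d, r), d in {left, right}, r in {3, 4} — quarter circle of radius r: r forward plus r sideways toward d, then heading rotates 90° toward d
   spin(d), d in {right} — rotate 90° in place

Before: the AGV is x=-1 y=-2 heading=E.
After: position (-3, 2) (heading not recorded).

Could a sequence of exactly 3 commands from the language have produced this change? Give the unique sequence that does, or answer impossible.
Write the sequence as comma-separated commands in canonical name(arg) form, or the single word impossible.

key: order matters: swapping arc(left, 4) and arc(left, 3) lands elsewhere
from: x=-1 y=-2 heading=E
[1] after arc(left, 4): x=3 y=2 heading=N
[2] after arc(left, 3): x=0 y=5 heading=W
[3] after arc(left, 3): x=-3 y=2 heading=S
no other 3-command option fits: unique.

arc(left, 4), arc(left, 3), arc(left, 3)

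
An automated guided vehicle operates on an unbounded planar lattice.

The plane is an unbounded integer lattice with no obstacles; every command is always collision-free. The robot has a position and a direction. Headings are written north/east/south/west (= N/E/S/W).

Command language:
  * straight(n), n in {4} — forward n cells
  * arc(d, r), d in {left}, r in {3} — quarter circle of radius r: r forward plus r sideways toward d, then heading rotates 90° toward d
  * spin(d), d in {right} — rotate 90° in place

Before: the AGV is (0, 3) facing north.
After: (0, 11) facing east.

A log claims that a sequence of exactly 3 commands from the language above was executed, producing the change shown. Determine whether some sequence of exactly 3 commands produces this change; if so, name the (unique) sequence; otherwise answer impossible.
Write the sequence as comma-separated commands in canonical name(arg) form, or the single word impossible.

straight(4), straight(4), spin(right)

key: running spin(right) before straight(4) would end elsewhere — order is forced
begin: (0, 3) facing north
t=1 straight(4) ⇒ (0, 7) facing north
t=2 straight(4) ⇒ (0, 11) facing north
t=3 spin(right) ⇒ (0, 11) facing east
all 27 alternatives checked — unique.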